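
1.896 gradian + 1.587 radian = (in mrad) 1617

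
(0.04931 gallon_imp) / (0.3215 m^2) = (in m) 0.0006973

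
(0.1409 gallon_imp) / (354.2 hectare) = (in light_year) 1.912e-26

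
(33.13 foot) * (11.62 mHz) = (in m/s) 0.1173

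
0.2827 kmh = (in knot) 0.1526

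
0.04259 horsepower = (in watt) 31.76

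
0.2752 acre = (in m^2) 1114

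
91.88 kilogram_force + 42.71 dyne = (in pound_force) 202.6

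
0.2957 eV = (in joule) 4.738e-20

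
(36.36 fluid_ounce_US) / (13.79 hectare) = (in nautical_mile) 4.21e-12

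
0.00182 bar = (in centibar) 0.182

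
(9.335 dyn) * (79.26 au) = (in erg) 1.107e+16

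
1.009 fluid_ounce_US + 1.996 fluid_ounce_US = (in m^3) 8.887e-05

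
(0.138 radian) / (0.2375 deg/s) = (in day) 0.0003853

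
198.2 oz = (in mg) 5.619e+06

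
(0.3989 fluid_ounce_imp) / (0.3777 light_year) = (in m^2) 3.172e-21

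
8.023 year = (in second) 2.53e+08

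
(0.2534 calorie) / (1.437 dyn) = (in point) 2.091e+08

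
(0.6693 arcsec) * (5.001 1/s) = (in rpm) 0.000155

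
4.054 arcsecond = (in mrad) 0.01965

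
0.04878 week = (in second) 2.95e+04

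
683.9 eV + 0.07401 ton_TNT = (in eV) 1.933e+27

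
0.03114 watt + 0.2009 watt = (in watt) 0.232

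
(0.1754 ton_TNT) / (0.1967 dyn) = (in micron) 3.731e+20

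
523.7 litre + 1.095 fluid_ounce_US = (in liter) 523.7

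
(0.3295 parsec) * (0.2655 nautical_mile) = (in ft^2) 5.381e+19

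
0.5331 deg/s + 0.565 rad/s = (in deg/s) 32.91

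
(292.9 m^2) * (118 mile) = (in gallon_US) 1.469e+10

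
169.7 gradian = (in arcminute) 9164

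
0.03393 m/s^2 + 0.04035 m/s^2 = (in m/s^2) 0.07428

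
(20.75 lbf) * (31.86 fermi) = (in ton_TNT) 7.028e-22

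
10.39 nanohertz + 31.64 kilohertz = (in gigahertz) 3.164e-05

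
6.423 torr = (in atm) 0.008451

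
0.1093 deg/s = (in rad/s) 0.001908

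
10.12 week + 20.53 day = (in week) 13.05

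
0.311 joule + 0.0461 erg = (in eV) 1.941e+18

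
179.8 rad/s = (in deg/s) 1.03e+04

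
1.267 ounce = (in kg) 0.03592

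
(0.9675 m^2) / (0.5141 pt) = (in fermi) 5.335e+18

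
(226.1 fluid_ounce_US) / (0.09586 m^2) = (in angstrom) 6.975e+08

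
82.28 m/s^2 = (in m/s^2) 82.28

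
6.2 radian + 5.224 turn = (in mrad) 3.902e+04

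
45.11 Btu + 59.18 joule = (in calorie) 1.139e+04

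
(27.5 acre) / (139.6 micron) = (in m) 7.972e+08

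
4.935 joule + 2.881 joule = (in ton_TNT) 1.868e-09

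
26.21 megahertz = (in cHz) 2.621e+09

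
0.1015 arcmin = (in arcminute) 0.1015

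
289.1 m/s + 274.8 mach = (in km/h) 3.379e+05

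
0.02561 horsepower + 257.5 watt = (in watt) 276.6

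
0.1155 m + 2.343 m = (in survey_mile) 0.001528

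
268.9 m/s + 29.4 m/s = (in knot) 579.8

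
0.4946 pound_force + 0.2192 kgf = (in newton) 4.35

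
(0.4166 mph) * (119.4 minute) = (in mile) 0.829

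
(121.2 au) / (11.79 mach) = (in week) 7468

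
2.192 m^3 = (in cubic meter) 2.192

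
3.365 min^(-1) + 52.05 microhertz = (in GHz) 5.614e-11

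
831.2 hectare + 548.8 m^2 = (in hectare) 831.3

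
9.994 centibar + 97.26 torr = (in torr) 172.2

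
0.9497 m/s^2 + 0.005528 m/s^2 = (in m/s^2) 0.9552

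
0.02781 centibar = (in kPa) 0.02781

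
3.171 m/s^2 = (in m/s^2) 3.171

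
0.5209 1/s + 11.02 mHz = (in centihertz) 53.19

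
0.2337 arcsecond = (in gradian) 7.213e-05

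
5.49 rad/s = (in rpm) 52.43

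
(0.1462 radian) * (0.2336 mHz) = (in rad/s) 3.415e-05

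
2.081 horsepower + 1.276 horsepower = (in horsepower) 3.357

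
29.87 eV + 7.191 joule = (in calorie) 1.719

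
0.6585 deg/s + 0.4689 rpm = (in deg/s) 3.472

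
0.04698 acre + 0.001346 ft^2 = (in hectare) 0.01901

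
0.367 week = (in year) 0.007038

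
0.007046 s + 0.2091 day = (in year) 0.0005729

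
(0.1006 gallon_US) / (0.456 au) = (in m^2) 5.582e-15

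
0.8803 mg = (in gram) 0.0008803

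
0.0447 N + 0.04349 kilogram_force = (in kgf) 0.04805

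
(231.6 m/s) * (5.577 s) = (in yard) 1413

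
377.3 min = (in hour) 6.288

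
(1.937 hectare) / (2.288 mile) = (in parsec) 1.705e-16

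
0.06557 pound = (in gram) 29.74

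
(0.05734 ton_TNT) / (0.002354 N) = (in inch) 4.012e+12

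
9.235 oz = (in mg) 2.618e+05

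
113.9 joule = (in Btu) 0.108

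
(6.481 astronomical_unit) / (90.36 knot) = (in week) 3.449e+04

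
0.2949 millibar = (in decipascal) 294.9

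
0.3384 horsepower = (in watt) 252.3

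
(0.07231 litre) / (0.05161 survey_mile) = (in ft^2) 9.371e-06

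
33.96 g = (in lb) 0.07487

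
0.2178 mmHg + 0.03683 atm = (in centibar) 3.761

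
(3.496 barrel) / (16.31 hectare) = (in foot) 1.118e-05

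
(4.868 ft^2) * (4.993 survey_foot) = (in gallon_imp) 151.4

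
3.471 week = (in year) 0.06657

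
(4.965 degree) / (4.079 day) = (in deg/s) 1.409e-05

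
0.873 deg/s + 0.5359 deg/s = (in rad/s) 0.02459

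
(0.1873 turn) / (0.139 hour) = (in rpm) 0.02246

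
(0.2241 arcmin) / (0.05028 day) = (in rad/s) 1.501e-08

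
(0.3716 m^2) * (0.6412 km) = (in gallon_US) 6.294e+04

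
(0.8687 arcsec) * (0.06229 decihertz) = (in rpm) 2.505e-07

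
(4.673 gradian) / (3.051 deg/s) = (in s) 1.378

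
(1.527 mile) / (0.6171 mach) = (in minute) 0.1949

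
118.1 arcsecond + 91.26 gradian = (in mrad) 1434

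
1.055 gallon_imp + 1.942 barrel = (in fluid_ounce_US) 1.06e+04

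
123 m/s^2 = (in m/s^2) 123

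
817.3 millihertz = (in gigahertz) 8.173e-10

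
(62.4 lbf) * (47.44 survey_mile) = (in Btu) 2.009e+04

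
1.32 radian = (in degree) 75.63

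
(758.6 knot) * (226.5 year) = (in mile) 1.732e+09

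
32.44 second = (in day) 0.0003755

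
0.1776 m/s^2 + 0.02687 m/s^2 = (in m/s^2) 0.2045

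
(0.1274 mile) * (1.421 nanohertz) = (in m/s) 2.913e-07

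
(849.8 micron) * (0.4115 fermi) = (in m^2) 3.497e-19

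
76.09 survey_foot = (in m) 23.19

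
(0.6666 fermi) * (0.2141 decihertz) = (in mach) 4.191e-20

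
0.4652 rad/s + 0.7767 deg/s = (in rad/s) 0.4788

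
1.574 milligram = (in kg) 1.574e-06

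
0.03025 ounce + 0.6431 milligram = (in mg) 858.2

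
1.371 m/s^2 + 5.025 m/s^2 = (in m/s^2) 6.396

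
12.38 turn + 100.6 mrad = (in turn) 12.4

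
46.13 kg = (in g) 4.613e+04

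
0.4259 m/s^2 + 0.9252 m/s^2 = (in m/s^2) 1.351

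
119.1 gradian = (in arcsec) 3.859e+05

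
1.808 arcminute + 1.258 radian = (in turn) 0.2003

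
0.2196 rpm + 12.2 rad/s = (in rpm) 116.7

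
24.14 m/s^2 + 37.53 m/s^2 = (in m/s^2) 61.67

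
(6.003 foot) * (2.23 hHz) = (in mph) 912.7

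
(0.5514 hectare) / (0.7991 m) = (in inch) 2.717e+05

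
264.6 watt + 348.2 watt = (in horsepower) 0.8218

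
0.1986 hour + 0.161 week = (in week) 0.1622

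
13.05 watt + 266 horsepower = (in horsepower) 266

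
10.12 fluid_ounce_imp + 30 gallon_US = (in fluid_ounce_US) 3850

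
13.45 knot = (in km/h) 24.91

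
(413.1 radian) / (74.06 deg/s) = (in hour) 0.08878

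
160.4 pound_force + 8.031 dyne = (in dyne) 7.135e+07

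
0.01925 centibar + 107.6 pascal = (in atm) 0.001252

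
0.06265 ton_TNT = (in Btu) 2.484e+05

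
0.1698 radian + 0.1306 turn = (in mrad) 990.4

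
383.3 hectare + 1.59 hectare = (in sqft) 4.143e+07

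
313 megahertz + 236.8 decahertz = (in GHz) 0.313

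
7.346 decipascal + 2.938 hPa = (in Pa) 294.5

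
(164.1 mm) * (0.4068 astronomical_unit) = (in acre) 2.468e+06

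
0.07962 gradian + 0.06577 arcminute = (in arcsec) 261.9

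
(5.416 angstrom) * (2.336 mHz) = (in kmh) 4.555e-12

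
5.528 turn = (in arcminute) 1.194e+05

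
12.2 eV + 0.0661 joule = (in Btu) 6.265e-05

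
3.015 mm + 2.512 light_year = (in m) 2.377e+16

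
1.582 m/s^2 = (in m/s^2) 1.582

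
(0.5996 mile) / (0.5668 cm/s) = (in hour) 47.29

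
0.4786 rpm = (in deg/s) 2.872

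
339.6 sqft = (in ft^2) 339.6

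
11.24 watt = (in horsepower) 0.01507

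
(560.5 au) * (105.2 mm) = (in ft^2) 9.495e+13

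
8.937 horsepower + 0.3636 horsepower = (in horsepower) 9.301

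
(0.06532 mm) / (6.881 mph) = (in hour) 5.899e-09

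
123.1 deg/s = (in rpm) 20.52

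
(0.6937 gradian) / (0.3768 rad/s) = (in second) 0.02892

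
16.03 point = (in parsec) 1.833e-19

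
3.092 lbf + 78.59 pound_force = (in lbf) 81.68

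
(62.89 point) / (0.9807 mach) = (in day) 7.69e-10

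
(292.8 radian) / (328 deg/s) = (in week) 8.457e-05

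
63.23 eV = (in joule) 1.013e-17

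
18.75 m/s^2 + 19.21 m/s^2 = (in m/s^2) 37.96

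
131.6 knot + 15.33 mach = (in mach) 15.53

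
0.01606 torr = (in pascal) 2.141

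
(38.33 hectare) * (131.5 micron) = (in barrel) 317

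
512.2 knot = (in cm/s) 2.635e+04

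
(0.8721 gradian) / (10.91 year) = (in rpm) 3.802e-10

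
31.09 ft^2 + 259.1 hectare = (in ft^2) 2.789e+07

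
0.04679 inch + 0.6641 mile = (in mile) 0.6641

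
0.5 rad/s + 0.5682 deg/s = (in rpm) 4.869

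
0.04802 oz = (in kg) 0.001361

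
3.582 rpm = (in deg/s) 21.49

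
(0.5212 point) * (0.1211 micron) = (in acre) 5.502e-15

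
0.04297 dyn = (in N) 4.297e-07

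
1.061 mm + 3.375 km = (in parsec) 1.094e-13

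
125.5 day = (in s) 1.084e+07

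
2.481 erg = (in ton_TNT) 5.93e-17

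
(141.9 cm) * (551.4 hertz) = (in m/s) 782.4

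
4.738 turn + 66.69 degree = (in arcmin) 1.063e+05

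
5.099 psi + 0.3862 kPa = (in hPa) 355.4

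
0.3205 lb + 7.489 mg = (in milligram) 1.454e+05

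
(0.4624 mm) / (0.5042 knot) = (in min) 2.971e-05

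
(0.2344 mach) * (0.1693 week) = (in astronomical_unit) 5.463e-05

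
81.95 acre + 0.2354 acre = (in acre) 82.19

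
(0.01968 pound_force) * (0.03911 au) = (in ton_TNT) 0.1224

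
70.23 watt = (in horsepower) 0.09418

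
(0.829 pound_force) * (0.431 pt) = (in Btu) 5.314e-07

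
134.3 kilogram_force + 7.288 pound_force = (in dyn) 1.349e+08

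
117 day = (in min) 1.685e+05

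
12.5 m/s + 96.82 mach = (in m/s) 3.298e+04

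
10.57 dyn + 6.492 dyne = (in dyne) 17.06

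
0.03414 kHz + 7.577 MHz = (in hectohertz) 7.577e+04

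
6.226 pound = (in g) 2824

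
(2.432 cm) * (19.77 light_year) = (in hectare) 4.549e+11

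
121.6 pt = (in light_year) 4.534e-18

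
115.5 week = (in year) 2.215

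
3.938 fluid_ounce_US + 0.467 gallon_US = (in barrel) 0.01185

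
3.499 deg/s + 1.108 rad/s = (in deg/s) 66.98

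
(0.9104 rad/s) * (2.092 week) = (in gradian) 7.333e+07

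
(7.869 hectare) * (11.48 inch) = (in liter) 2.295e+07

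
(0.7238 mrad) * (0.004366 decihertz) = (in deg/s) 1.811e-05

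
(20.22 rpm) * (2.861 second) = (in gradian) 385.7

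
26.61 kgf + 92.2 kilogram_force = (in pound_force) 261.9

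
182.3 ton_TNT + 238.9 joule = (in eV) 4.761e+30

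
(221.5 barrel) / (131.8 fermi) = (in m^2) 2.672e+14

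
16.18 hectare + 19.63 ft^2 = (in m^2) 1.618e+05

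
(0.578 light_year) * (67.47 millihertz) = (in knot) 7.172e+14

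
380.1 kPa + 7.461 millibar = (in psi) 55.24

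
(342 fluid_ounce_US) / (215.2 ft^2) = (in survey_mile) 3.143e-07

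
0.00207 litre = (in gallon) 0.0005468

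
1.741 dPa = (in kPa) 0.0001741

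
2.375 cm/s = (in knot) 0.04617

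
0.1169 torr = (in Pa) 15.59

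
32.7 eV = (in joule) 5.239e-18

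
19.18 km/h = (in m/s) 5.328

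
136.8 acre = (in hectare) 55.36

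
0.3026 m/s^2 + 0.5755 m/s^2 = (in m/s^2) 0.8781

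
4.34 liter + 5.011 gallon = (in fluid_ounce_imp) 820.4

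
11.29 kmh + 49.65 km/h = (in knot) 32.9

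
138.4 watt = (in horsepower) 0.1856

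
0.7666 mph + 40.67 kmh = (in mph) 26.04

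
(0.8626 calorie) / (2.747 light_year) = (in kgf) 1.416e-17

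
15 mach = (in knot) 9928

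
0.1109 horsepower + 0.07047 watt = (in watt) 82.77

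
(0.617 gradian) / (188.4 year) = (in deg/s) 9.346e-11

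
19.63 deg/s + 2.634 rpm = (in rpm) 5.906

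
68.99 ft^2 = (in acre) 0.001584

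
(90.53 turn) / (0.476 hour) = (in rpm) 3.17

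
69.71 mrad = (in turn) 0.01109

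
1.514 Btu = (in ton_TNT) 3.818e-07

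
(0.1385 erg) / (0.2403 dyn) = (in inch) 0.2269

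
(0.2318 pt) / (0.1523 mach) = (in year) 5e-14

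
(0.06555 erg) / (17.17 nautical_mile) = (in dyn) 2.061e-08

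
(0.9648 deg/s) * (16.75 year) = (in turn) 1.416e+06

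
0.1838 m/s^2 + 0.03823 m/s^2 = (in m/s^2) 0.222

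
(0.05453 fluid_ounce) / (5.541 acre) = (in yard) 7.865e-11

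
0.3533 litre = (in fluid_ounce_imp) 12.43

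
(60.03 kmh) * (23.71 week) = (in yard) 2.615e+08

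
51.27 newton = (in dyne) 5.127e+06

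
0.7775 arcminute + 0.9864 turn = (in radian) 6.198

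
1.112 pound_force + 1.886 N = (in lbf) 1.536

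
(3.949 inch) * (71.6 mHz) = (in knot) 0.01396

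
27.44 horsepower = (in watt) 2.046e+04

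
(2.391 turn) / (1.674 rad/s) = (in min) 0.1496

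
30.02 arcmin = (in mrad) 8.732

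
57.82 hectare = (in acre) 142.9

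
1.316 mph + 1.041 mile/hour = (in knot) 2.048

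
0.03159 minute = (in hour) 0.0005265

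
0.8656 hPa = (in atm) 0.0008543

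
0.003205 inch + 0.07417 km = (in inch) 2920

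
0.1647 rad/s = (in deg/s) 9.437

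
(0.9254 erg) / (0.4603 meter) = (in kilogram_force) 2.05e-08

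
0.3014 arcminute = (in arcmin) 0.3014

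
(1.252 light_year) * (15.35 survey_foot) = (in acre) 1.369e+13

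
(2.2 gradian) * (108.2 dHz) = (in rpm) 3.571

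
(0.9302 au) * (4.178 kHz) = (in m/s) 5.814e+14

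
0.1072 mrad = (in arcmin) 0.3685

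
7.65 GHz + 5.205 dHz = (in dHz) 7.65e+10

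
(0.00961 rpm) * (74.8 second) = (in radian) 0.07528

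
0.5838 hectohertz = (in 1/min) 3503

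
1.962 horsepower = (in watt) 1463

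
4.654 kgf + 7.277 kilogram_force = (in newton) 117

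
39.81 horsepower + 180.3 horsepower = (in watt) 1.641e+05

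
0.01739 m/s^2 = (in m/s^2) 0.01739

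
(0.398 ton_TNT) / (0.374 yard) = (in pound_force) 1.095e+09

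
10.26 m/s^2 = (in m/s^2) 10.26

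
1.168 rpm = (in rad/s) 0.1223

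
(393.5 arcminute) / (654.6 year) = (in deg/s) 3.177e-10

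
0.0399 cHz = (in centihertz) 0.0399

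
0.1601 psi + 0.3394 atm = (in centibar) 35.49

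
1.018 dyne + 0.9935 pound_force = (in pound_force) 0.9935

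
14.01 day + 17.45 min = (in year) 0.03842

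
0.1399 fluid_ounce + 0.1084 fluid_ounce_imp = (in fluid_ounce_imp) 0.254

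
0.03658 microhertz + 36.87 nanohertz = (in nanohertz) 73.45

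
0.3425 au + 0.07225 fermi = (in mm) 5.124e+13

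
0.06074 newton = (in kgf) 0.006194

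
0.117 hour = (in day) 0.004875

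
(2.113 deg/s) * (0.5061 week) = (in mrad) 1.129e+07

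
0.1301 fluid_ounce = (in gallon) 0.001016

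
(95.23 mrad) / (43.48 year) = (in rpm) 6.632e-10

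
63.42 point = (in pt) 63.42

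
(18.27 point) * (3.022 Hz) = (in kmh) 0.07012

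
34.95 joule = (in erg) 3.495e+08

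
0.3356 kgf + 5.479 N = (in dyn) 8.77e+05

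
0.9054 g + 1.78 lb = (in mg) 8.083e+05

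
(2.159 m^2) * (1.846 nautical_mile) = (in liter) 7.381e+06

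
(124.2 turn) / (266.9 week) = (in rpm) 4.616e-05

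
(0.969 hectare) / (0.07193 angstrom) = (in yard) 1.473e+15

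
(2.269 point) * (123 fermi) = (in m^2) 9.846e-17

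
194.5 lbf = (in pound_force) 194.5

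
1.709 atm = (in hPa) 1732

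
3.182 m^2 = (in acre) 0.0007863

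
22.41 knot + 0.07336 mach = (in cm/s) 3651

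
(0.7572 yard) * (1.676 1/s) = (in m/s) 1.16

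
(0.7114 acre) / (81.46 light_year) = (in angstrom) 3.736e-05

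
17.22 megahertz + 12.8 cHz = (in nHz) 1.722e+16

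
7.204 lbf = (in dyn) 3.204e+06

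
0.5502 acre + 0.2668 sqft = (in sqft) 2.397e+04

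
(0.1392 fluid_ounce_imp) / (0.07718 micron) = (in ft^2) 551.6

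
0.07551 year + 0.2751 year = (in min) 1.843e+05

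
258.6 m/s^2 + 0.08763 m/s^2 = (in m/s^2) 258.7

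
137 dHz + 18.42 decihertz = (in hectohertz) 0.1554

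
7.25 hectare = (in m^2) 7.25e+04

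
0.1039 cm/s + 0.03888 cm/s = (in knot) 0.002775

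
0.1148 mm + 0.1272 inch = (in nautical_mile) 1.807e-06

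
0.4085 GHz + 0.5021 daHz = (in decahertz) 4.085e+07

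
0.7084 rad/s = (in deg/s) 40.59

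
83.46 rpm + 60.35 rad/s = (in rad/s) 69.09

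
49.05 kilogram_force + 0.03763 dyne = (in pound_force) 108.1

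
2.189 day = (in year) 0.005997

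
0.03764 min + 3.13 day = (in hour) 75.12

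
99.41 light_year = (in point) 2.666e+21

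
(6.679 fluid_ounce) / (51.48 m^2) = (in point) 0.01088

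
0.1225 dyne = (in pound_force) 2.754e-07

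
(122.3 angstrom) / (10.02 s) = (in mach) 3.585e-12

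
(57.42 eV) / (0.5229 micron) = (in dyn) 1.759e-06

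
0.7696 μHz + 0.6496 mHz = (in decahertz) 6.504e-05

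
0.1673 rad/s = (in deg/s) 9.586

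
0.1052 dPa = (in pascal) 0.01052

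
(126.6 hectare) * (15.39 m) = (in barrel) 1.225e+08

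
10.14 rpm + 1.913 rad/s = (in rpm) 28.41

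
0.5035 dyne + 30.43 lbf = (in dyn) 1.354e+07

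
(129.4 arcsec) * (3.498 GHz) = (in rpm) 2.096e+07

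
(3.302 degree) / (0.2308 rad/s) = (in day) 2.89e-06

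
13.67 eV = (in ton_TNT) 5.235e-28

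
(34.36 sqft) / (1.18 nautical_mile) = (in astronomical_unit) 9.764e-15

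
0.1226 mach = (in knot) 81.15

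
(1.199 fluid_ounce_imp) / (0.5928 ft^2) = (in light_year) 6.538e-20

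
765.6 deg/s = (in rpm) 127.6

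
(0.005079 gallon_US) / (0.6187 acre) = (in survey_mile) 4.771e-12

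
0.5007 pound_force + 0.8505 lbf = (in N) 6.01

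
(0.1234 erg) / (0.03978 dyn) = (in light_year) 3.279e-18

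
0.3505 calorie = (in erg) 1.466e+07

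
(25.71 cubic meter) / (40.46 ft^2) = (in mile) 0.00425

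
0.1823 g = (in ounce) 0.00643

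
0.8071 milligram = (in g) 0.0008071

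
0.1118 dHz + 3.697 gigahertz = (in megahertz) 3697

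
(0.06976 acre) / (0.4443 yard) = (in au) 4.645e-09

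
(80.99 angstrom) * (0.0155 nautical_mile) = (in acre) 5.745e-11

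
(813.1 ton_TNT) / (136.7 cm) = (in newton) 2.489e+12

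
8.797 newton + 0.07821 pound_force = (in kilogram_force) 0.9325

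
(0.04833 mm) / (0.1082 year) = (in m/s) 1.416e-11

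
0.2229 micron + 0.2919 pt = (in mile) 6.412e-08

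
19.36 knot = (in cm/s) 996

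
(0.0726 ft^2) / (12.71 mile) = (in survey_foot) 1.082e-06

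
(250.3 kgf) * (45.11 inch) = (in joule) 2812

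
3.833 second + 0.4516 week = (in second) 2.731e+05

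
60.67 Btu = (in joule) 6.401e+04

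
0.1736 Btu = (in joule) 183.2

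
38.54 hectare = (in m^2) 3.854e+05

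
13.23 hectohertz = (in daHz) 132.3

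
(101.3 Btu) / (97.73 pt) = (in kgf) 3.161e+05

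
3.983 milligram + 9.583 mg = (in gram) 0.01357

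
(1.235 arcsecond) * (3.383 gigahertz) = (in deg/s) 1.161e+06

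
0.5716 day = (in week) 0.08166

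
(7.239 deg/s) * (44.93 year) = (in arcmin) 6.154e+11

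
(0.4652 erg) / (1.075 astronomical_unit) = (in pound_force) 6.503e-20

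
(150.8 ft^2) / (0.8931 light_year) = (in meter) 1.658e-15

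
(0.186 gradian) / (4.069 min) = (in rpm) 0.0001143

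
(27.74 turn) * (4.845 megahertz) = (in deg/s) 4.838e+10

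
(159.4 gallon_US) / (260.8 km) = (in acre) 5.717e-10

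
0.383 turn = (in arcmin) 8273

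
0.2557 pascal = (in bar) 2.557e-06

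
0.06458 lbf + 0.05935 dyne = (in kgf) 0.02929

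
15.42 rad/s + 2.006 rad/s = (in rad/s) 17.43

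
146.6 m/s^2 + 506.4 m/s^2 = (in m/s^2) 653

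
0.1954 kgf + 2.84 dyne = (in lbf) 0.4308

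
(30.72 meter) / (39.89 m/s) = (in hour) 0.0002139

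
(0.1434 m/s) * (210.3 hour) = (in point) 3.077e+08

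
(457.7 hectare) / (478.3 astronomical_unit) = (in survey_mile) 3.975e-11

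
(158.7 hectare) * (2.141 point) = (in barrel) 7539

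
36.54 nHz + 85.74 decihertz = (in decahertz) 0.8574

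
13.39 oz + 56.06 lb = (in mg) 2.581e+07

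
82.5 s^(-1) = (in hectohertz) 0.825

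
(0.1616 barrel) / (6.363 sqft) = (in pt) 123.2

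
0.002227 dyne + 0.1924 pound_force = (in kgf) 0.08727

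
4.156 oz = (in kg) 0.1178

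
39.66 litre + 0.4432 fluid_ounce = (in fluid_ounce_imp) 1396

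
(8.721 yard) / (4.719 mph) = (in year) 1.199e-07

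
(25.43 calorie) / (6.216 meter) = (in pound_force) 3.848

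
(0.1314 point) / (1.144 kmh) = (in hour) 4.052e-08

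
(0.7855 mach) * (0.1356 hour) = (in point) 3.701e+08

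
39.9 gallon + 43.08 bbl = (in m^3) 7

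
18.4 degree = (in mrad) 321.1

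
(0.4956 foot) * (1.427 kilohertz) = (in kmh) 776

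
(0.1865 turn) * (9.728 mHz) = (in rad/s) 0.0114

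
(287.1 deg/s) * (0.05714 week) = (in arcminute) 5.953e+08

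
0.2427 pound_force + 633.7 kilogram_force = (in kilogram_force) 633.8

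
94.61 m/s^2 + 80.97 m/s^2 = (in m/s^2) 175.6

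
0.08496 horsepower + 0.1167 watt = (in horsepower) 0.08512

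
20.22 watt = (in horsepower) 0.02712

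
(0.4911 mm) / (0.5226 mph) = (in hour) 5.839e-07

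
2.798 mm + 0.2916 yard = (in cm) 26.94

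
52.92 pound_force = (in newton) 235.4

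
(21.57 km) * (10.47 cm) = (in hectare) 0.2258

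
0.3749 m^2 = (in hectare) 3.749e-05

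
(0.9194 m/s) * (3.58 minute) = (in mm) 1.975e+05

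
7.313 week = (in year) 0.1402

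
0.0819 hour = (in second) 294.8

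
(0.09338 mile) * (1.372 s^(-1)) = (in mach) 0.6055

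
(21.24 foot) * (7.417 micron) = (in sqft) 0.0005169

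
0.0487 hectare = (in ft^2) 5242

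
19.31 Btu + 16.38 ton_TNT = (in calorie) 1.638e+10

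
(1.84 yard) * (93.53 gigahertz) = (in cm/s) 1.574e+13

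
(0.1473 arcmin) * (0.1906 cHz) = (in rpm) 7.799e-07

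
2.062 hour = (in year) 0.0002354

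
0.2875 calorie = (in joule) 1.203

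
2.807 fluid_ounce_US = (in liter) 0.08301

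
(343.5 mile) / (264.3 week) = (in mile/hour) 0.007736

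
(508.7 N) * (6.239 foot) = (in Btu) 0.9169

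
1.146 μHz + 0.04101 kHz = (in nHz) 4.101e+10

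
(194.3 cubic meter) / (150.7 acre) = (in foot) 0.001045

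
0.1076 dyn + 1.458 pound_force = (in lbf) 1.458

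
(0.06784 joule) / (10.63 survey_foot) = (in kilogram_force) 0.002135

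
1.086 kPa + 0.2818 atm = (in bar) 0.2964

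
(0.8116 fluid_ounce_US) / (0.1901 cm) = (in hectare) 1.263e-06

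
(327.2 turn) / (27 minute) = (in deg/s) 72.71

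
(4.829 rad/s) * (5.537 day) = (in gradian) 1.471e+08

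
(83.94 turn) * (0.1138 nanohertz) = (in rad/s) 6.002e-08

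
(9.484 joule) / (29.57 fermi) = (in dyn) 3.207e+19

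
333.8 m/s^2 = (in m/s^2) 333.8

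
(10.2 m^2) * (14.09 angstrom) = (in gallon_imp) 3.161e-06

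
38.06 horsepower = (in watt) 2.838e+04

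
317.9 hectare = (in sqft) 3.422e+07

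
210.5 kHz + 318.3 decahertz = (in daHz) 2.137e+04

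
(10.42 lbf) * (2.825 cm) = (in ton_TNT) 3.13e-10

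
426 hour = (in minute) 2.556e+04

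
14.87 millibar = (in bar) 0.01487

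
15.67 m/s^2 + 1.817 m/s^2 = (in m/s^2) 17.49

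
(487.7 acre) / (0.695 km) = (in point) 8.05e+06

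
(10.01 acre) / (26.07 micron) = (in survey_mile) 9.655e+05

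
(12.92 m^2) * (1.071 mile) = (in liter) 2.227e+07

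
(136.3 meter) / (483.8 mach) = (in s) 0.0008274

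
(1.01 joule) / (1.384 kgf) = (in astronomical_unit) 4.974e-13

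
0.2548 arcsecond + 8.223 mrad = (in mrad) 8.224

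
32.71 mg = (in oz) 0.001154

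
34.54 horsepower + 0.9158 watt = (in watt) 2.576e+04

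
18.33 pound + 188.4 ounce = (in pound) 30.11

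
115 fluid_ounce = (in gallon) 0.8984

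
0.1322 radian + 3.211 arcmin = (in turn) 0.02119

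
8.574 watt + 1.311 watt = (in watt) 9.885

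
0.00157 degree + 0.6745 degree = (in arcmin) 40.56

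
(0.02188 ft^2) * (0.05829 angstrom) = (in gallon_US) 3.13e-12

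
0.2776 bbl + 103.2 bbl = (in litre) 1.645e+04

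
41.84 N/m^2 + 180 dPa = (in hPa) 0.5984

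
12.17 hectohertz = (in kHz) 1.217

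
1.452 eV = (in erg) 2.326e-12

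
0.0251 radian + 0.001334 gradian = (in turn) 0.003998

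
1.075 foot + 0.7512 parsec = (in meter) 2.318e+16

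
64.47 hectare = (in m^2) 6.447e+05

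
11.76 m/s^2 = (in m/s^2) 11.76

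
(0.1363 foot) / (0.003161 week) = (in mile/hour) 4.861e-05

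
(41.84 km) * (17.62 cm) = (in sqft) 7.935e+04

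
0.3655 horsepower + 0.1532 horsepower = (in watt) 386.8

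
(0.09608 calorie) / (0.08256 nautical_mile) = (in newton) 0.002629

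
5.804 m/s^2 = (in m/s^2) 5.804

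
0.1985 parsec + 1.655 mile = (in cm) 6.125e+17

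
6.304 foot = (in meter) 1.921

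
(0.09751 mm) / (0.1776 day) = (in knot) 1.235e-08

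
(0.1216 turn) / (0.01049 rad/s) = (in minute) 1.214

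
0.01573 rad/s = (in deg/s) 0.9013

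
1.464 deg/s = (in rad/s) 0.02555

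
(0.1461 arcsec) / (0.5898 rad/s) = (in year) 3.808e-14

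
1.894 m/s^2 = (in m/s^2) 1.894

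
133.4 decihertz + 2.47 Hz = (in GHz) 1.581e-08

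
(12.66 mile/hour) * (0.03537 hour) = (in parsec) 2.335e-14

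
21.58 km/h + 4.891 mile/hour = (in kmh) 29.45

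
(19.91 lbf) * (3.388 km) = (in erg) 3.001e+12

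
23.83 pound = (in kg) 10.81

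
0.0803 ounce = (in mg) 2276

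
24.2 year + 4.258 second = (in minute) 1.272e+07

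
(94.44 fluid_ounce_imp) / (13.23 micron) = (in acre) 0.05012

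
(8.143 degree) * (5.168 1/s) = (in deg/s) 42.08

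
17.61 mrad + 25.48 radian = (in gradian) 1623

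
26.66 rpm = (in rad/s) 2.792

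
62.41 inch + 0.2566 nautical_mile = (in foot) 1564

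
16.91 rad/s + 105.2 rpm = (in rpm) 266.7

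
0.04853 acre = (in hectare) 0.01964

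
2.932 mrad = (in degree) 0.168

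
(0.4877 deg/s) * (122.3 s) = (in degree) 59.65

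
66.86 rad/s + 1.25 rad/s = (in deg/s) 3902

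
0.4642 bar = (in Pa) 4.642e+04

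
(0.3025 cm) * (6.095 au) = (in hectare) 2.758e+05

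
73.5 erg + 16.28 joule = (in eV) 1.016e+20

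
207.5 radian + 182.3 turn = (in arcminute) 4.651e+06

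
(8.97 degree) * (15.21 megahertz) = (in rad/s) 2.381e+06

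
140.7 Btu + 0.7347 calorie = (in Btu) 140.7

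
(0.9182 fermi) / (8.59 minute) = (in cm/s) 1.782e-16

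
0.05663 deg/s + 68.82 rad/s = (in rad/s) 68.82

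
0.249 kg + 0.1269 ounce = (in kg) 0.2526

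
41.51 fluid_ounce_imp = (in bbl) 0.007418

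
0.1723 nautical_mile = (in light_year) 3.373e-14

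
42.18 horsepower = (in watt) 3.145e+04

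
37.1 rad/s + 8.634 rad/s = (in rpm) 436.7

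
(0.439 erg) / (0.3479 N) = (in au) 8.435e-19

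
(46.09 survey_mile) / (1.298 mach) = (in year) 5.322e-06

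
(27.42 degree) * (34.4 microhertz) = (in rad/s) 1.646e-05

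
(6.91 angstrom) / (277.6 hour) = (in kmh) 2.489e-15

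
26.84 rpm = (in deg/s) 161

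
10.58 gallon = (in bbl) 0.2519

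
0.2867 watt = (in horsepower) 0.0003845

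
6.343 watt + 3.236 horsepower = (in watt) 2419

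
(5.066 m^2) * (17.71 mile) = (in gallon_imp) 3.176e+07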